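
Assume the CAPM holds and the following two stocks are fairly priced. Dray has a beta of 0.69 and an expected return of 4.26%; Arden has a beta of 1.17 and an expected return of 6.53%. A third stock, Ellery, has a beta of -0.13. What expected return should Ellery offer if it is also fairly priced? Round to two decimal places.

0.38%

MRP (SML slope) = (6.53% − 4.26%) / (1.17 − 0.69) = 2.27% / 0.48 = 4.7292%
R_f (intercept) = 4.26% − 0.69 × 4.7292% = 0.9969%
E(R_Ellery) = R_f + β × MRP = 0.9969% + -0.13 × 4.7292% = 0.38%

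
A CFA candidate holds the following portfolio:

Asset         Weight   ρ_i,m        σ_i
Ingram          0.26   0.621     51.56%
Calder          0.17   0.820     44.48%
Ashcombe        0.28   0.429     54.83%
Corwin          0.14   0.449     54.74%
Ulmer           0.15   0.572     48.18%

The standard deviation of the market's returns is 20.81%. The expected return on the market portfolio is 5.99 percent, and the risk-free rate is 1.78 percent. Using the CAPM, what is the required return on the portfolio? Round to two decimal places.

7.58%

β_Ingram = 0.621 × 51.56% / 20.81% = 1.5386
β_Calder = 0.820 × 44.48% / 20.81% = 1.7527
β_Ashcombe = 0.429 × 54.83% / 20.81% = 1.1303
β_Corwin = 0.449 × 54.74% / 20.81% = 1.1811
β_Ulmer = 0.572 × 48.18% / 20.81% = 1.3243
β_P = Σ w_i β_i = 0.26×1.5386 + 0.17×1.7527 + 0.28×1.1303 + 0.14×1.1811 + 0.15×1.3243 = 1.3785
MRP = 5.99% − 1.78% = 4.21%
E(R_P) = R_f + β_P × MRP = 1.78% + 1.3785 × 4.21% = 7.58%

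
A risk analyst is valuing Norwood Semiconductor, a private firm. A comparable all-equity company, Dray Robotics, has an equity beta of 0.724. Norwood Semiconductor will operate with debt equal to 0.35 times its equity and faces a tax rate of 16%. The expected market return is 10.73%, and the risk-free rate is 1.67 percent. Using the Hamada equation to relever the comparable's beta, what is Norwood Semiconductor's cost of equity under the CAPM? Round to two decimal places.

β_L = β_U × [1 + (1 − t)(D/E)] = 0.724 × [1 + (1 − 0.16) × 0.35]
    = 0.724 × [1 + 0.84 × 0.35] = 0.724 × 1.2940 = 0.9369
MRP = 10.73% − 1.67% = 9.06%
E(R) = R_f + β_L × MRP = 1.67% + 0.9369 × 9.06% = 10.16%

10.16%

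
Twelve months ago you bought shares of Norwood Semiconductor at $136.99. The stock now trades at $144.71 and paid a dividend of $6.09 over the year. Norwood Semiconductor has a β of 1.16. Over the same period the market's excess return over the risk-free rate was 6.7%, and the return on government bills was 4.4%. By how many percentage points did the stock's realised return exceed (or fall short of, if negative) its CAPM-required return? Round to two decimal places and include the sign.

Realised HPR = (P1 + D1 − P0) / P0 = (144.71 + 6.09 − 136.99) / 136.99 = 13.81 / 136.99 = 10.0810%
CAPM required = R_f + β·MRP = 4.4% + 1.16 × 6.7% = 12.1720%
α = realised − required = 10.0810% − 12.1720% = -2.09%

-2.09%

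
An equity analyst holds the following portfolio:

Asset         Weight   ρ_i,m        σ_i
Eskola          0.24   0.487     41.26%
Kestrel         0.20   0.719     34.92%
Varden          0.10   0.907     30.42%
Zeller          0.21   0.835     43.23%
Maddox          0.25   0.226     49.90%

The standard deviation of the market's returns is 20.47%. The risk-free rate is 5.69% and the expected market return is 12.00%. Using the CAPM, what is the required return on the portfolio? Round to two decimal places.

β_Eskola = 0.487 × 41.26% / 20.47% = 0.9816
β_Kestrel = 0.719 × 34.92% / 20.47% = 1.2266
β_Varden = 0.907 × 30.42% / 20.47% = 1.3479
β_Zeller = 0.835 × 43.23% / 20.47% = 1.7634
β_Maddox = 0.226 × 49.90% / 20.47% = 0.5509
β_P = Σ w_i β_i = 0.24×0.9816 + 0.20×1.2266 + 0.10×1.3479 + 0.21×1.7634 + 0.25×0.5509 = 1.1237
MRP = 12.00% − 5.69% = 6.31%
E(R_P) = R_f + β_P × MRP = 5.69% + 1.1237 × 6.31% = 12.78%

12.78%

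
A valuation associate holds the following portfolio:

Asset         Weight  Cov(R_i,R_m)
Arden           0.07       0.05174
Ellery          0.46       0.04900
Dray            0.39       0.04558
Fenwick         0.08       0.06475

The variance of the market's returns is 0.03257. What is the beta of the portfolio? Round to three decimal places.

β_Arden = 0.05174 / 0.03257 = 1.5886
β_Ellery = 0.04900 / 0.03257 = 1.5045
β_Dray = 0.04558 / 0.03257 = 1.3994
β_Fenwick = 0.06475 / 0.03257 = 1.9880
β_P = Σ w_i β_i = 0.07×1.5886 + 0.46×1.5045 + 0.39×1.3994 + 0.08×1.9880 = 1.5081

1.508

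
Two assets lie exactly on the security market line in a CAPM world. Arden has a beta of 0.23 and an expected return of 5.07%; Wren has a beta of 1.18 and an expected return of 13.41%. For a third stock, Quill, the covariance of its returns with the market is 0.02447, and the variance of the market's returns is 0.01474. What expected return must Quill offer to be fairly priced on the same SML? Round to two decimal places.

MRP = (13.41% − 5.07%) / (1.18 − 0.23) = 8.7789%
R_f = 5.07% − 0.23 × 8.7789% = 3.0509%
β_Quill = Cov / Var(R_m) = 0.02447 / 0.01474 = 1.6601
E(R_Quill) = R_f + β × MRP = 3.0509% + 1.6601 × 8.7789% = 17.62%

17.62%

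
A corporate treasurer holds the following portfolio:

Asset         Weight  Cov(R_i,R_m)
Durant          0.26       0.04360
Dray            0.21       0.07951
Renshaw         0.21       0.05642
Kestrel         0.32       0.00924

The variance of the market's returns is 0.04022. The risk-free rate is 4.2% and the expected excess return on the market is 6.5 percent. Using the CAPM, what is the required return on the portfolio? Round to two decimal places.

11.12%

β_Durant = 0.04360 / 0.04022 = 1.0840
β_Dray = 0.07951 / 0.04022 = 1.9769
β_Renshaw = 0.05642 / 0.04022 = 1.4028
β_Kestrel = 0.00924 / 0.04022 = 0.2297
β_P = Σ w_i β_i = 0.26×1.0840 + 0.21×1.9769 + 0.21×1.4028 + 0.32×0.2297 = 1.0651
E(R_P) = R_f + β_P × MRP = 4.2% + 1.0651 × 6.5% = 11.12%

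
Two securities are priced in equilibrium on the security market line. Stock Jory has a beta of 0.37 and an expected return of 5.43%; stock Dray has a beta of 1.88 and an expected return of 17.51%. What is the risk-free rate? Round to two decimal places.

2.47%

Both satisfy E(R) = R_f + β·MRP, so the slope of the SML is
MRP = (17.51% − 5.43%) / (1.88 − 0.37) = 12.08% / 1.51 = 8.0000%
R_f = E(R_Jory) − β_Jory·MRP = 5.43% − 0.37 × 8.0000% = 2.4700%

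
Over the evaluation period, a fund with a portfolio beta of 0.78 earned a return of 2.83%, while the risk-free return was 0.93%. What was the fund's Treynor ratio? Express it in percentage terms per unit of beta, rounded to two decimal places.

2.44%

Treynor = (R_P − R_f) / β_P = (2.83% − 0.93%) / 0.7800 = 1.90% / 0.7800 = 2.44%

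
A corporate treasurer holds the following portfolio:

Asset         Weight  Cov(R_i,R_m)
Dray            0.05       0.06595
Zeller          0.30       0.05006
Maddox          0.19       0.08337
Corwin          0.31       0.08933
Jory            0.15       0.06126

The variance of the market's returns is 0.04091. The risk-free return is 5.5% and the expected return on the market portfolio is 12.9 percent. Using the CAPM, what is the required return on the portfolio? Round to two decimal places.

β_Dray = 0.06595 / 0.04091 = 1.6121
β_Zeller = 0.05006 / 0.04091 = 1.2237
β_Maddox = 0.08337 / 0.04091 = 2.0379
β_Corwin = 0.08933 / 0.04091 = 2.1836
β_Jory = 0.06126 / 0.04091 = 1.4974
β_P = Σ w_i β_i = 0.05×1.6121 + 0.30×1.2237 + 0.19×2.0379 + 0.31×2.1836 + 0.15×1.4974 = 1.7364
MRP = 12.9% − 5.5% = 7.40%
E(R_P) = R_f + β_P × MRP = 5.5% + 1.7364 × 7.4% = 18.35%

18.35%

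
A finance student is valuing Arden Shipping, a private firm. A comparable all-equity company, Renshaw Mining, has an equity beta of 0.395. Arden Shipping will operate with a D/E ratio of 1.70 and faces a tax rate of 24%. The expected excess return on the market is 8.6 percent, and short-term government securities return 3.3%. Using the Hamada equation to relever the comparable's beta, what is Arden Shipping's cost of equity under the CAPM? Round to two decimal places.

β_L = β_U × [1 + (1 − t)(D/E)] = 0.395 × [1 + (1 − 0.24) × 1.70]
    = 0.395 × [1 + 0.76 × 1.70] = 0.395 × 2.2920 = 0.9053
E(R) = R_f + β_L × MRP = 3.3% + 0.9053 × 8.6% = 11.09%

11.09%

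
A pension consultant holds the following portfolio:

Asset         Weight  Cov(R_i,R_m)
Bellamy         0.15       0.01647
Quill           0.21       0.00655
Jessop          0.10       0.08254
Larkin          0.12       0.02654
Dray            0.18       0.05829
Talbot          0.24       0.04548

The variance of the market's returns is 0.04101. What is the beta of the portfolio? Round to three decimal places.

β_Bellamy = 0.01647 / 0.04101 = 0.4016
β_Quill = 0.00655 / 0.04101 = 0.1597
β_Jessop = 0.08254 / 0.04101 = 2.0127
β_Larkin = 0.02654 / 0.04101 = 0.6472
β_Dray = 0.05829 / 0.04101 = 1.4214
β_Talbot = 0.04548 / 0.04101 = 1.1090
β_P = Σ w_i β_i = 0.15×0.4016 + 0.21×0.1597 + 0.10×2.0127 + 0.12×0.6472 + 0.18×1.4214 + 0.24×1.1090 = 0.8947

0.895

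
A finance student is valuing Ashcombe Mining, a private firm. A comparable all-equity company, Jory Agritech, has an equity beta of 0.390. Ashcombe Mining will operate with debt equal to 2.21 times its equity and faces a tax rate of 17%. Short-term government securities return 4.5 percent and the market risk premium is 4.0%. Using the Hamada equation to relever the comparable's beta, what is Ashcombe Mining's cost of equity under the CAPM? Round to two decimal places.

β_L = β_U × [1 + (1 − t)(D/E)] = 0.390 × [1 + (1 − 0.17) × 2.21]
    = 0.390 × [1 + 0.83 × 2.21] = 0.390 × 2.8343 = 1.1054
E(R) = R_f + β_L × MRP = 4.5% + 1.1054 × 4.0% = 8.92%

8.92%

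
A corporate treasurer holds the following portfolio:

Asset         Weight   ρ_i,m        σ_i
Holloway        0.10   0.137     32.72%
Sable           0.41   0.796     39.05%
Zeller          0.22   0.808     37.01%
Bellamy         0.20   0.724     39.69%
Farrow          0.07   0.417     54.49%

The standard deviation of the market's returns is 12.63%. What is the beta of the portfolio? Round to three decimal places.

2.146

β_Holloway = 0.137 × 32.72% / 12.63% = 0.3549
β_Sable = 0.796 × 39.05% / 12.63% = 2.4611
β_Zeller = 0.808 × 37.01% / 12.63% = 2.3677
β_Bellamy = 0.724 × 39.69% / 12.63% = 2.2752
β_Farrow = 0.417 × 54.49% / 12.63% = 1.7991
β_P = Σ w_i β_i = 0.10×0.3549 + 0.41×2.4611 + 0.22×2.3677 + 0.20×2.2752 + 0.07×1.7991 = 2.1464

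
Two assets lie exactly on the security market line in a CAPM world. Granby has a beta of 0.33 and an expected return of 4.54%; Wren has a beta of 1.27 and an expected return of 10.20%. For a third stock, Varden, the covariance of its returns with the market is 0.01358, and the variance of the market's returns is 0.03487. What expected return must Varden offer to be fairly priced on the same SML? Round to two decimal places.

MRP = (10.20% − 4.54%) / (1.27 − 0.33) = 6.0213%
R_f = 4.54% − 0.33 × 6.0213% = 2.5530%
β_Varden = Cov / Var(R_m) = 0.01358 / 0.03487 = 0.3894
E(R_Varden) = R_f + β × MRP = 2.5530% + 0.3894 × 6.0213% = 4.90%

4.90%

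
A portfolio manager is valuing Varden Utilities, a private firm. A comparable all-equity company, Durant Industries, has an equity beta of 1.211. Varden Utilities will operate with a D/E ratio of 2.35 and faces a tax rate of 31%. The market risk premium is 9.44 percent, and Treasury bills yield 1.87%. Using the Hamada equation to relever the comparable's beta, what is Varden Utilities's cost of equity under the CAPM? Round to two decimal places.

31.84%

β_L = β_U × [1 + (1 − t)(D/E)] = 1.211 × [1 + (1 − 0.31) × 2.35]
    = 1.211 × [1 + 0.69 × 2.35] = 1.211 × 2.6215 = 3.1746
E(R) = R_f + β_L × MRP = 1.87% + 3.1746 × 9.44% = 31.84%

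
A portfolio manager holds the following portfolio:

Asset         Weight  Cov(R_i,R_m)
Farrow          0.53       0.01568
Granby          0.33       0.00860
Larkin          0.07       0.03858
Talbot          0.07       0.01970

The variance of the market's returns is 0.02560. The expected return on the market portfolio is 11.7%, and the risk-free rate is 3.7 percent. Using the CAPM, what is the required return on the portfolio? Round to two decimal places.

β_Farrow = 0.01568 / 0.02560 = 0.6125
β_Granby = 0.00860 / 0.02560 = 0.3359
β_Larkin = 0.03858 / 0.02560 = 1.5070
β_Talbot = 0.01970 / 0.02560 = 0.7695
β_P = Σ w_i β_i = 0.53×0.6125 + 0.33×0.3359 + 0.07×1.5070 + 0.07×0.7695 = 0.5948
MRP = 11.7% − 3.7% = 8.00%
E(R_P) = R_f + β_P × MRP = 3.7% + 0.5948 × 8.0% = 8.46%

8.46%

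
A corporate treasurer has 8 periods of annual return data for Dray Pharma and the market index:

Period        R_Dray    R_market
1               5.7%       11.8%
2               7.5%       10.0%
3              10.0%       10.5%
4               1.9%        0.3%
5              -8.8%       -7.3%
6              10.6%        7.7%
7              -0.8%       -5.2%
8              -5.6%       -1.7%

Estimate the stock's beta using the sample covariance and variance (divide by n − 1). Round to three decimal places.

Mean R_i = (5.7 + 7.5 + 10.0 + 1.9 − 8.8 + 10.6 − 0.8 − 5.6) / 8 = 2.5625%
Mean R_m = (11.8 + 10.0 + 10.5 + 0.3 − 7.3 + 7.7 − 5.2 − 1.7) / 8 = 3.2625%
Σ(R_i − R̄_i)(R_m − R̄_m) = 340.4888  ⇒  Cov = 340.4888 / 7 = 48.6413
Σ(R_m − R̄_m)² = 406.9388  ⇒  Var(R_m) = 406.9388 / 7 = 58.1341
β = Cov / Var(R_m) = 48.6413 / 58.1341 = 0.8367

0.837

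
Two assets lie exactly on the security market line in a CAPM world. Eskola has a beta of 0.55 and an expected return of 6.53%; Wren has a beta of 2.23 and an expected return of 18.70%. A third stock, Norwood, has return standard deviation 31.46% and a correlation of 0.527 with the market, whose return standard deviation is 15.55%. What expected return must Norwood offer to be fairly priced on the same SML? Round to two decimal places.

MRP = (18.70% − 6.53%) / (2.23 − 0.55) = 7.2440%
R_f = 6.53% − 0.55 × 7.2440% = 2.5458%
β_Norwood = ρ·σ_i/σ_m = 0.527 × 31.46 / 15.55 = 1.0662
E(R_Norwood) = R_f + β × MRP = 2.5458% + 1.0662 × 7.2440% = 10.27%

10.27%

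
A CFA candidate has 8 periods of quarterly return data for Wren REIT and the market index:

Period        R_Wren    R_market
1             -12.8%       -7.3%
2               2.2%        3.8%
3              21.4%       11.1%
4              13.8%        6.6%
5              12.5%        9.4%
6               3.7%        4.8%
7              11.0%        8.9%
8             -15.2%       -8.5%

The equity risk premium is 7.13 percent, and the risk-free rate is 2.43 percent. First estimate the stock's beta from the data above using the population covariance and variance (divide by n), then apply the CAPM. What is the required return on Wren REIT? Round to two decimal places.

14.40%

Mean R_i = (-12.8 + 2.2 + 21.4 + 13.8 + 12.5 + 3.7 + 11.0 − 15.2) / 8 = 4.5750%
Mean R_m = (-7.3 + 3.8 + 11.1 + 6.6 + 9.4 + 4.8 + 8.9 − 8.5) / 8 = 3.6000%
Σ(R_i − R̄_i)(R_m − R̄_m) = 661.0200  ⇒  Cov = 661.0200 / 8 = 82.6275
Σ(R_m − R̄_m)² = 393.6800  ⇒  Var(R_m) = 393.6800 / 8 = 49.2100
β = Cov / Var(R_m) = 82.6275 / 49.2100 = 1.6791
E(R) = R_f + β × MRP = 2.43% + 1.6791 × 7.13% = 14.40%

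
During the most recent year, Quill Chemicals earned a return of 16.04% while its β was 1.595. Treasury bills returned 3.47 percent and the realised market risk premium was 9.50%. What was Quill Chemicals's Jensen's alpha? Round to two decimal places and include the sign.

CAPM benchmark = R_f + β(R_m − R_f) = 3.47% + 1.595 × 9.50% = 18.62250%
α = actual − benchmark = 16.04% − 18.62250% = -2.58%

-2.58%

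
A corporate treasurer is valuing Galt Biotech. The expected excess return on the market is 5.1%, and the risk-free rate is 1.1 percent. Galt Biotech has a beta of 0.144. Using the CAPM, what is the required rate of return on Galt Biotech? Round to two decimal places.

1.83%

E(R) = R_f + β × MRP = 1.1% + 0.144 × 5.1% = 1.83%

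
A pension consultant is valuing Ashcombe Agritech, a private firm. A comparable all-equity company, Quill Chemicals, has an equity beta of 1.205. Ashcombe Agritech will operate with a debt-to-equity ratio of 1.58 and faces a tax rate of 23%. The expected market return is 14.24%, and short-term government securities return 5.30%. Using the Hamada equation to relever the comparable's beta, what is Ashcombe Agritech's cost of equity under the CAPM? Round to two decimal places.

β_L = β_U × [1 + (1 − t)(D/E)] = 1.205 × [1 + (1 − 0.23) × 1.58]
    = 1.205 × [1 + 0.77 × 1.58] = 1.205 × 2.2166 = 2.6710
MRP = 14.24% − 5.30% = 8.94%
E(R) = R_f + β_L × MRP = 5.30% + 2.6710 × 8.94% = 29.18%

29.18%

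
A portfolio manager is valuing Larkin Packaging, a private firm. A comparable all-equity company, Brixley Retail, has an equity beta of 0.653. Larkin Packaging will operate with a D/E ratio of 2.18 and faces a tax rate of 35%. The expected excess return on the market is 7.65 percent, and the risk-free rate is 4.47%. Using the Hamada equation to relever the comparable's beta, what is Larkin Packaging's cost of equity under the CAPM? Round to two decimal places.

16.54%

β_L = β_U × [1 + (1 − t)(D/E)] = 0.653 × [1 + (1 − 0.35) × 2.18]
    = 0.653 × [1 + 0.65 × 2.18] = 0.653 × 2.4170 = 1.5783
E(R) = R_f + β_L × MRP = 4.47% + 1.5783 × 7.65% = 16.54%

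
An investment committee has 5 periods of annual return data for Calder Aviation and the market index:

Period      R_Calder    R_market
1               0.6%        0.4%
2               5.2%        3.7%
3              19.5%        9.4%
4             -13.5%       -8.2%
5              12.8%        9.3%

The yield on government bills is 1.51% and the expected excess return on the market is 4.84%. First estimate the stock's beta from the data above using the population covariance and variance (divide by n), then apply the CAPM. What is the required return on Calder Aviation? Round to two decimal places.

9.69%

Mean R_i = (0.6 + 5.2 + 19.5 − 13.5 + 12.8) / 5 = 4.9200%
Mean R_m = (0.4 + 3.7 + 9.4 − 8.2 + 9.3) / 5 = 2.9200%
Σ(R_i − R̄_i)(R_m − R̄_m) = 360.6880  ⇒  Cov = 360.6880 / 5 = 72.1376
Σ(R_m − R̄_m)² = 213.3080  ⇒  Var(R_m) = 213.3080 / 5 = 42.6616
β = Cov / Var(R_m) = 72.1376 / 42.6616 = 1.6909
E(R) = R_f + β × MRP = 1.51% + 1.6909 × 4.84% = 9.69%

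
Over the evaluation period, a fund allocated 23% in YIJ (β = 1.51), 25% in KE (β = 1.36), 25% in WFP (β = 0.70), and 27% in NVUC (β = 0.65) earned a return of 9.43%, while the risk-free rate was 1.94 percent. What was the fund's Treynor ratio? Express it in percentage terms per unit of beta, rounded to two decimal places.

7.22%

β_P = 0.23×1.51 + 0.25×1.36 + 0.25×0.70 + 0.27×0.65 = 1.0378
Treynor = (R_P − R_f) / β_P = (9.43% − 1.94%) / 1.0378 = 7.49% / 1.0378 = 7.22%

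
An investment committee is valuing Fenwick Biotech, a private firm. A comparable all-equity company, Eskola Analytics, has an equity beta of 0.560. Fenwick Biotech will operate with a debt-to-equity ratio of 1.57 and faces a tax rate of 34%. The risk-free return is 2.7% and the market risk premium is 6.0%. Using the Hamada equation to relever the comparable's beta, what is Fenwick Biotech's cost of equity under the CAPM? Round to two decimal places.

β_L = β_U × [1 + (1 − t)(D/E)] = 0.560 × [1 + (1 − 0.34) × 1.57]
    = 0.560 × [1 + 0.66 × 1.57] = 0.560 × 2.0362 = 1.1403
E(R) = R_f + β_L × MRP = 2.7% + 1.1403 × 6.0% = 9.54%

9.54%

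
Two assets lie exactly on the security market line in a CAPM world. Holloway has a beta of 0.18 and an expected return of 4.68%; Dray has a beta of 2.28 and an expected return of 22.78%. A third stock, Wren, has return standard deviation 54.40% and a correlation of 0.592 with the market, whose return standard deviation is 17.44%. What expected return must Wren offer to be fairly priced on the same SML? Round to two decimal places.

19.04%

MRP = (22.78% − 4.68%) / (2.28 − 0.18) = 8.6190%
R_f = 4.68% − 0.18 × 8.6190% = 3.1286%
β_Wren = ρ·σ_i/σ_m = 0.592 × 54.40 / 17.44 = 1.8466
E(R_Wren) = R_f + β × MRP = 3.1286% + 1.8466 × 8.6190% = 19.04%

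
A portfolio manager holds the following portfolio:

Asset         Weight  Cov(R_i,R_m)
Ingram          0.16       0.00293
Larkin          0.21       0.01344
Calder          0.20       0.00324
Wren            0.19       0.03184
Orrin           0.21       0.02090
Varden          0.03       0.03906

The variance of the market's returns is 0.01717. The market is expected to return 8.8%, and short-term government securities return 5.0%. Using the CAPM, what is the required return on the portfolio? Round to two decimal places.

8.44%

β_Ingram = 0.00293 / 0.01717 = 0.1706
β_Larkin = 0.01344 / 0.01717 = 0.7828
β_Calder = 0.00324 / 0.01717 = 0.1887
β_Wren = 0.03184 / 0.01717 = 1.8544
β_Orrin = 0.02090 / 0.01717 = 1.2172
β_Varden = 0.03906 / 0.01717 = 2.2749
β_P = Σ w_i β_i = 0.16×0.1706 + 0.21×0.7828 + 0.20×0.1887 + 0.19×1.8544 + 0.21×1.2172 + 0.03×2.2749 = 0.9056
MRP = 8.8% − 5.0% = 3.80%
E(R_P) = R_f + β_P × MRP = 5.0% + 0.9056 × 3.8% = 8.44%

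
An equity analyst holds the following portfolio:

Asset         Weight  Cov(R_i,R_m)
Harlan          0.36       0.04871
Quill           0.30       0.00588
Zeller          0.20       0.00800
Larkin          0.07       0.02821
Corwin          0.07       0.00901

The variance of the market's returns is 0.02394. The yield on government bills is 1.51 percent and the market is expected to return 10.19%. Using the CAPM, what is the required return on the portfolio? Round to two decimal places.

10.03%

β_Harlan = 0.04871 / 0.02394 = 2.0347
β_Quill = 0.00588 / 0.02394 = 0.2456
β_Zeller = 0.00800 / 0.02394 = 0.3342
β_Larkin = 0.02821 / 0.02394 = 1.1784
β_Corwin = 0.00901 / 0.02394 = 0.3764
β_P = Σ w_i β_i = 0.36×2.0347 + 0.30×0.2456 + 0.20×0.3342 + 0.07×1.1784 + 0.07×0.3764 = 0.9818
MRP = 10.19% − 1.51% = 8.68%
E(R_P) = R_f + β_P × MRP = 1.51% + 0.9818 × 8.68% = 10.03%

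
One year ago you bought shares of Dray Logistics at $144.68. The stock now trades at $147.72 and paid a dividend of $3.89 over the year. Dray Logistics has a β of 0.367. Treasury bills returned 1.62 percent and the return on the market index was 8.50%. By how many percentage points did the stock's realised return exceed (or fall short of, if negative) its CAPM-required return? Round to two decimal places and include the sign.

Realised HPR = (P1 + D1 − P0) / P0 = (147.72 + 3.89 − 144.68) / 144.68 = 6.93 / 144.68 = 4.7899%
MRP = 8.50% − 1.62% = 6.88%
CAPM required = R_f + β·MRP = 1.62% + 0.367 × 6.88% = 4.14496%
α = realised − required = 4.7899% − 4.14496% = +0.64%

+0.64%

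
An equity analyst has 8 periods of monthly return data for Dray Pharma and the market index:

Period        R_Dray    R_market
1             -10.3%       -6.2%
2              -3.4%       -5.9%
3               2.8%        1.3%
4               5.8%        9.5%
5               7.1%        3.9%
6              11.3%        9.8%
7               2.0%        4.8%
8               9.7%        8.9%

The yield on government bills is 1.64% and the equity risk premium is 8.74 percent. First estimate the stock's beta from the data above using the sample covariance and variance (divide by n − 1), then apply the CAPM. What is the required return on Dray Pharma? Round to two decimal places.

Mean R_i = (-10.3 − 3.4 + 2.8 + 5.8 + 7.1 + 11.3 + 2.0 + 9.7) / 8 = 3.1250%
Mean R_m = (-6.2 − 5.9 + 1.3 + 9.5 + 3.9 + 9.8 + 4.8 + 8.9) / 8 = 3.2625%
Σ(R_i − R̄_i)(R_m − R̄_m) = 295.4575  ⇒  Cov = 295.4575 / 7 = 42.2082
Σ(R_m − R̄_m)² = 293.5388  ⇒  Var(R_m) = 293.5388 / 7 = 41.9341
β = Cov / Var(R_m) = 42.2082 / 41.9341 = 1.0065
E(R) = R_f + β × MRP = 1.64% + 1.0065 × 8.74% = 10.44%

10.44%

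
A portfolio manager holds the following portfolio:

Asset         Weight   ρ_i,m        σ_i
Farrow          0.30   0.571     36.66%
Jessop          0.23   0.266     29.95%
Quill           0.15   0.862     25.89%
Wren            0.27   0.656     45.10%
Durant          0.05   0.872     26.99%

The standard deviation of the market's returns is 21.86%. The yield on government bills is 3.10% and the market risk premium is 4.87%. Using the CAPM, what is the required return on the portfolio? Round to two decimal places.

β_Farrow = 0.571 × 36.66% / 21.86% = 0.9576
β_Jessop = 0.266 × 29.95% / 21.86% = 0.3644
β_Quill = 0.862 × 25.89% / 21.86% = 1.0209
β_Wren = 0.656 × 45.10% / 21.86% = 1.3534
β_Durant = 0.872 × 26.99% / 21.86% = 1.0766
β_P = Σ w_i β_i = 0.30×0.9576 + 0.23×0.3644 + 0.15×1.0209 + 0.27×1.3534 + 0.05×1.0766 = 0.9435
E(R_P) = R_f + β_P × MRP = 3.10% + 0.9435 × 4.87% = 7.69%

7.69%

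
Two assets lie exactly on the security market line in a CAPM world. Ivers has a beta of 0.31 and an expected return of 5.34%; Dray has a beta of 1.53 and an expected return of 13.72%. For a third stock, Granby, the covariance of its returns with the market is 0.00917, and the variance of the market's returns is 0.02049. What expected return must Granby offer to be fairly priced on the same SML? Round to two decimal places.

6.28%

MRP = (13.72% − 5.34%) / (1.53 − 0.31) = 6.8689%
R_f = 5.34% − 0.31 × 6.8689% = 3.2106%
β_Granby = Cov / Var(R_m) = 0.00917 / 0.02049 = 0.4475
E(R_Granby) = R_f + β × MRP = 3.2106% + 0.4475 × 6.8689% = 6.28%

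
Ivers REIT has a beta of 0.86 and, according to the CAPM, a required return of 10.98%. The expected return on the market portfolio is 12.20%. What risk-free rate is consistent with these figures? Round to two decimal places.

3.49%

E(R) = R_f + β(E(R_m) − R_f) = R_f(1 − β) + β·E(R_m)
10.98% = R_f × (1 − 0.86) + 0.86 × 12.20%
10.98% = R_f × 0.14 + 10.4920%
R_f = (10.98% − 10.4920%) / 0.14 = 3.49%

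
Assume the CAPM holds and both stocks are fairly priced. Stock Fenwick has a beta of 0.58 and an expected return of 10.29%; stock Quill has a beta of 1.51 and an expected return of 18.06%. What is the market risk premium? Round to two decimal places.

8.35%

Both satisfy E(R) = R_f + β·MRP, so the slope of the SML is
MRP = (18.06% − 10.29%) / (1.51 − 0.58) = 7.77% / 0.93 = 8.3548%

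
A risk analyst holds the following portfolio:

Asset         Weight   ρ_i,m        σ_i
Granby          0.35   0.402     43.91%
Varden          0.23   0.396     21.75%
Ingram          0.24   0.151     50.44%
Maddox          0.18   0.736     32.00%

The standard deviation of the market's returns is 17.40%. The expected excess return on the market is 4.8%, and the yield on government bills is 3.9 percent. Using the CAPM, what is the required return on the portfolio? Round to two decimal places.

7.82%

β_Granby = 0.402 × 43.91% / 17.40% = 1.0145
β_Varden = 0.396 × 21.75% / 17.40% = 0.4950
β_Ingram = 0.151 × 50.44% / 17.40% = 0.4377
β_Maddox = 0.736 × 32.00% / 17.40% = 1.3536
β_P = Σ w_i β_i = 0.35×1.0145 + 0.23×0.4950 + 0.24×0.4377 + 0.18×1.3536 = 0.8176
E(R_P) = R_f + β_P × MRP = 3.9% + 0.8176 × 4.8% = 7.82%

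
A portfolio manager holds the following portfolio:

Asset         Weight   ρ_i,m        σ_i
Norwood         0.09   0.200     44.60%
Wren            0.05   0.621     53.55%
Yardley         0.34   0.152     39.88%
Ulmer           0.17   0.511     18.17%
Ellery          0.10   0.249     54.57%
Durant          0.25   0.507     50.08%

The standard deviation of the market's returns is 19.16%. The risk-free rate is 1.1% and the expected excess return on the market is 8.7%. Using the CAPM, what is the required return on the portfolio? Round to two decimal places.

7.37%

β_Norwood = 0.200 × 44.60% / 19.16% = 0.4656
β_Wren = 0.621 × 53.55% / 19.16% = 1.7356
β_Yardley = 0.152 × 39.88% / 19.16% = 0.3164
β_Ulmer = 0.511 × 18.17% / 19.16% = 0.4846
β_Ellery = 0.249 × 54.57% / 19.16% = 0.7092
β_Durant = 0.507 × 50.08% / 19.16% = 1.3252
β_P = Σ w_i β_i = 0.09×0.4656 + 0.05×1.7356 + 0.34×0.3164 + 0.17×0.4846 + 0.10×0.7092 + 0.25×1.3252 = 0.7209
E(R_P) = R_f + β_P × MRP = 1.1% + 0.7209 × 8.7% = 7.37%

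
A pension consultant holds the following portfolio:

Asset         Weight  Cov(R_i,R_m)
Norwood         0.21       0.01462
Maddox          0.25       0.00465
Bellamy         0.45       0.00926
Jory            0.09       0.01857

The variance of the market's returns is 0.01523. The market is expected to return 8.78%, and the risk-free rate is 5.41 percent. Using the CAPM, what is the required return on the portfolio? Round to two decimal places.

7.64%

β_Norwood = 0.01462 / 0.01523 = 0.9599
β_Maddox = 0.00465 / 0.01523 = 0.3053
β_Bellamy = 0.00926 / 0.01523 = 0.6080
β_Jory = 0.01857 / 0.01523 = 1.2193
β_P = Σ w_i β_i = 0.21×0.9599 + 0.25×0.3053 + 0.45×0.6080 + 0.09×1.2193 = 0.6612
MRP = 8.78% − 5.41% = 3.37%
E(R_P) = R_f + β_P × MRP = 5.41% + 0.6612 × 3.37% = 7.64%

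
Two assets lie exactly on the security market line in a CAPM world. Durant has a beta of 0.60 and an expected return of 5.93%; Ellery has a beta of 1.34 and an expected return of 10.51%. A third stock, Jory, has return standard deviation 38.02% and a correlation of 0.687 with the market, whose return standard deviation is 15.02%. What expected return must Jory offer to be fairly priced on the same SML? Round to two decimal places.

MRP = (10.51% − 5.93%) / (1.34 − 0.60) = 6.1892%
R_f = 5.93% − 0.60 × 6.1892% = 2.2165%
β_Jory = ρ·σ_i/σ_m = 0.687 × 38.02 / 15.02 = 1.7390
E(R_Jory) = R_f + β × MRP = 2.2165% + 1.7390 × 6.1892% = 12.98%

12.98%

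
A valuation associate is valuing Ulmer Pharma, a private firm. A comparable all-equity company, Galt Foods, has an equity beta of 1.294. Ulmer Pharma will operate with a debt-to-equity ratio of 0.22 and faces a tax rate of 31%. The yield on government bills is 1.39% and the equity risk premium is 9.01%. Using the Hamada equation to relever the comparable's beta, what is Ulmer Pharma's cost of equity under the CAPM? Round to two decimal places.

14.82%

β_L = β_U × [1 + (1 − t)(D/E)] = 1.294 × [1 + (1 − 0.31) × 0.22]
    = 1.294 × [1 + 0.69 × 0.22] = 1.294 × 1.1518 = 1.4904
E(R) = R_f + β_L × MRP = 1.39% + 1.4904 × 9.01% = 14.82%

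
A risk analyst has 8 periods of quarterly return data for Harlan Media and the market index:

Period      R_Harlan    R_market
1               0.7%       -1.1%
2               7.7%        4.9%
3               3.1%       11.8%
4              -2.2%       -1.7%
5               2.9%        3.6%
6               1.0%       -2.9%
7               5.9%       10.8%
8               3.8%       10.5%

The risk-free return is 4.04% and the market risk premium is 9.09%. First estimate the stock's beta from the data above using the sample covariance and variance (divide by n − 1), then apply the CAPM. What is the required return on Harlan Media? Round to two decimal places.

Mean R_i = (0.7 + 7.7 + 3.1 − 2.2 + 2.9 + 1.0 + 5.9 + 3.8) / 8 = 2.8625%
Mean R_m = (-1.1 + 4.9 + 11.8 − 1.7 + 3.6 − 2.9 + 10.8 + 10.5) / 8 = 4.4875%
Σ(R_i − R̄_i)(R_m − R̄_m) = 85.6763  ⇒  Cov = 85.6763 / 7 = 12.2395
Σ(R_m − R̄_m)² = 254.5088  ⇒  Var(R_m) = 254.5088 / 7 = 36.3584
β = Cov / Var(R_m) = 12.2395 / 36.3584 = 0.3366
E(R) = R_f + β × MRP = 4.04% + 0.3366 × 9.09% = 7.10%

7.10%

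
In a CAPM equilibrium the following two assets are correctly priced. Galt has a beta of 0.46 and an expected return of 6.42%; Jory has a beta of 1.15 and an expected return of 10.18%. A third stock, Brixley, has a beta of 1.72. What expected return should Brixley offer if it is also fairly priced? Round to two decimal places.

MRP (SML slope) = (10.18% − 6.42%) / (1.15 − 0.46) = 3.76% / 0.69 = 5.4493%
R_f (intercept) = 6.42% − 0.46 × 5.4493% = 3.9133%
E(R_Brixley) = R_f + β × MRP = 3.9133% + 1.72 × 5.4493% = 13.29%

13.29%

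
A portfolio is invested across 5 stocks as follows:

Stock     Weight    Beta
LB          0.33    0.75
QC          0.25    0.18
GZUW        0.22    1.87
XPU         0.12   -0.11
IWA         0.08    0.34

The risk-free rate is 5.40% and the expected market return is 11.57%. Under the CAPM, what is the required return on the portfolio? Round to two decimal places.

β_P = Σ w_i β_i = 0.33×0.75 + 0.25×0.18 + 0.22×1.87 + 0.12×-0.11 + 0.08×0.34 = 0.7179
MRP = 11.57% − 5.40% = 6.17%
E(R_P) = R_f + β_P × MRP = 5.40% + 0.7179 × 6.17% = 9.83%

9.83%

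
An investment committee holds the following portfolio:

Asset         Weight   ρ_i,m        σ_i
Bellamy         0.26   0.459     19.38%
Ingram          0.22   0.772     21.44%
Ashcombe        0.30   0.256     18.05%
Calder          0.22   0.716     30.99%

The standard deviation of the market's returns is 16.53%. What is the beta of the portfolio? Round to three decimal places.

β_Bellamy = 0.459 × 19.38% / 16.53% = 0.5381
β_Ingram = 0.772 × 21.44% / 16.53% = 1.0013
β_Ashcombe = 0.256 × 18.05% / 16.53% = 0.2795
β_Calder = 0.716 × 30.99% / 16.53% = 1.3423
β_P = Σ w_i β_i = 0.26×0.5381 + 0.22×1.0013 + 0.30×0.2795 + 0.22×1.3423 = 0.7393

0.739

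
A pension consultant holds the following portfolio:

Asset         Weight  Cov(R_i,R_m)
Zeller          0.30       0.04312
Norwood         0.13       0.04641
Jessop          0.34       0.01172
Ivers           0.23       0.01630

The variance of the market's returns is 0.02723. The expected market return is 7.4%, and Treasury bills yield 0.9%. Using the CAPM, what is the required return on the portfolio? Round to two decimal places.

7.27%

β_Zeller = 0.04312 / 0.02723 = 1.5835
β_Norwood = 0.04641 / 0.02723 = 1.7044
β_Jessop = 0.01172 / 0.02723 = 0.4304
β_Ivers = 0.01630 / 0.02723 = 0.5986
β_P = Σ w_i β_i = 0.30×1.5835 + 0.13×1.7044 + 0.34×0.4304 + 0.23×0.5986 = 0.9806
MRP = 7.4% − 0.9% = 6.50%
E(R_P) = R_f + β_P × MRP = 0.9% + 0.9806 × 6.5% = 7.27%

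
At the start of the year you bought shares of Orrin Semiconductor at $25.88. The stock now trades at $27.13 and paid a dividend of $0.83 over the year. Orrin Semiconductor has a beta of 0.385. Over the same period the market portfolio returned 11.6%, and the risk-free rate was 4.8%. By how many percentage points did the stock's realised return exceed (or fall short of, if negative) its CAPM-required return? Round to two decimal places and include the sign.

Realised HPR = (P1 + D1 − P0) / P0 = (27.13 + 0.83 − 25.88) / 25.88 = 2.08 / 25.88 = 8.0371%
MRP = 11.6% − 4.8% = 6.80%
CAPM required = R_f + β·MRP = 4.8% + 0.385 × 6.8% = 7.4180%
α = realised − required = 8.0371% − 7.4180% = +0.62%

+0.62%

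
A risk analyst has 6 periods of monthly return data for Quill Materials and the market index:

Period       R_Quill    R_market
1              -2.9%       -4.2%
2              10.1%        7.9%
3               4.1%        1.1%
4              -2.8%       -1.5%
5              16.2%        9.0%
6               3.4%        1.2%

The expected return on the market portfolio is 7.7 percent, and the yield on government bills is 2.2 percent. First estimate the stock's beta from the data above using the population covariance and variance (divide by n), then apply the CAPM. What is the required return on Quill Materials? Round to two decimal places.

Mean R_i = (-2.9 + 10.1 + 4.1 − 2.8 + 16.2 + 3.4) / 6 = 4.6833%
Mean R_m = (-4.2 + 7.9 + 1.1 − 1.5 + 9.0 + 1.2) / 6 = 2.2500%
Σ(R_i − R̄_i)(R_m − R̄_m) = 187.3350  ⇒  Cov = 187.3350 / 6 = 31.2225
Σ(R_m − R̄_m)² = 135.5750  ⇒  Var(R_m) = 135.5750 / 6 = 22.5958
β = Cov / Var(R_m) = 31.2225 / 22.5958 = 1.3818
MRP = 7.7% − 2.2% = 5.50%
E(R) = R_f + β × MRP = 2.2% + 1.3818 × 5.5% = 9.80%

9.80%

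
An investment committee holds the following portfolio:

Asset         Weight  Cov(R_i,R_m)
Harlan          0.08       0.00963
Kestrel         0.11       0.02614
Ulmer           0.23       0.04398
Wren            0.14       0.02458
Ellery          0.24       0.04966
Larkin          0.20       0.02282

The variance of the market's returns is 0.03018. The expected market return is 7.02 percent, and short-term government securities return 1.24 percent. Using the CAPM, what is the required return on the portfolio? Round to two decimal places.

7.69%

β_Harlan = 0.00963 / 0.03018 = 0.3191
β_Kestrel = 0.02614 / 0.03018 = 0.8661
β_Ulmer = 0.04398 / 0.03018 = 1.4573
β_Wren = 0.02458 / 0.03018 = 0.8144
β_Ellery = 0.04966 / 0.03018 = 1.6455
β_Larkin = 0.02282 / 0.03018 = 0.7561
β_P = Σ w_i β_i = 0.08×0.3191 + 0.11×0.8661 + 0.23×1.4573 + 0.14×0.8144 + 0.24×1.6455 + 0.20×0.7561 = 1.1161
MRP = 7.02% − 1.24% = 5.78%
E(R_P) = R_f + β_P × MRP = 1.24% + 1.1161 × 5.78% = 7.69%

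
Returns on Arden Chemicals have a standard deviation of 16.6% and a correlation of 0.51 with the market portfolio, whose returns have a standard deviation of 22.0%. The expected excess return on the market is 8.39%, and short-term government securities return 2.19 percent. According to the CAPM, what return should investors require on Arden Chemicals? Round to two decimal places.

β = ρ × σ_i / σ_m = 0.51 × 16.6% / 22.0% = 0.3848
E(R) = 2.19% + 0.3848 × 8.39% = 5.42%

5.42%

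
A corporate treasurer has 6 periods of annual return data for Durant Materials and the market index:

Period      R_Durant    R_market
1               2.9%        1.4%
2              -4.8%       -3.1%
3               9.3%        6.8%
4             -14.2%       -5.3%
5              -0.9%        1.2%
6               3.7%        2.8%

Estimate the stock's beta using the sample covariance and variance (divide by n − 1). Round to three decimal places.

Mean R_i = (2.9 − 4.8 + 9.3 − 14.2 − 0.9 + 3.7) / 6 = -0.6667%
Mean R_m = (1.4 − 3.1 + 6.8 − 5.3 + 1.2 + 2.8) / 6 = 0.6333%
Σ(R_i − R̄_i)(R_m − R̄_m) = 169.2533  ⇒  Cov = 169.2533 / 5 = 33.8507
Σ(R_m − R̄_m)² = 92.7733  ⇒  Var(R_m) = 92.7733 / 5 = 18.5547
β = Cov / Var(R_m) = 33.8507 / 18.5547 = 1.8244

1.824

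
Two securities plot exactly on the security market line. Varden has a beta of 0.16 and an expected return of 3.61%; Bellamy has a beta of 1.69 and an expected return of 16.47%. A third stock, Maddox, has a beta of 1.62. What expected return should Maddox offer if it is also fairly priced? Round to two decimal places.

15.88%

MRP (SML slope) = (16.47% − 3.61%) / (1.69 − 0.16) = 12.86% / 1.53 = 8.4052%
R_f (intercept) = 3.61% − 0.16 × 8.4052% = 2.2652%
E(R_Maddox) = R_f + β × MRP = 2.2652% + 1.62 × 8.4052% = 15.88%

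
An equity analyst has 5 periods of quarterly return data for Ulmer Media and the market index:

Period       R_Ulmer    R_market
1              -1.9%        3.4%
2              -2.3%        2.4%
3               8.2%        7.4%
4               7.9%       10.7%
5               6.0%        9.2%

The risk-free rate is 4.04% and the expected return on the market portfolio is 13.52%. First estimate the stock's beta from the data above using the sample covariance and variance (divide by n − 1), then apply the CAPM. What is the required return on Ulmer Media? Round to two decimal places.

16.77%

Mean R_i = (-1.9 − 2.3 + 8.2 + 7.9 + 6.0) / 5 = 3.5800%
Mean R_m = (3.4 + 2.4 + 7.4 + 10.7 + 9.2) / 5 = 6.6200%
Σ(R_i − R̄_i)(R_m − R̄_m) = 69.9320  ⇒  Cov = 69.9320 / 4 = 17.4830
Σ(R_m − R̄_m)² = 52.0880  ⇒  Var(R_m) = 52.0880 / 4 = 13.0220
β = Cov / Var(R_m) = 17.4830 / 13.0220 = 1.3426
MRP = 13.52% − 4.04% = 9.48%
E(R) = R_f + β × MRP = 4.04% + 1.3426 × 9.48% = 16.77%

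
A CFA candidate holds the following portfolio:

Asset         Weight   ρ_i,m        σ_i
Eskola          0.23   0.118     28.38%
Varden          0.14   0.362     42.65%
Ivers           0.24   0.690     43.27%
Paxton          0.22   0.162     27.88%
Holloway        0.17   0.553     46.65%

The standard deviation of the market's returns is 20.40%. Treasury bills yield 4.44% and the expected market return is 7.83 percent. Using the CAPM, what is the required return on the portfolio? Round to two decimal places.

β_Eskola = 0.118 × 28.38% / 20.40% = 0.1642
β_Varden = 0.362 × 42.65% / 20.40% = 0.7568
β_Ivers = 0.690 × 43.27% / 20.40% = 1.4635
β_Paxton = 0.162 × 27.88% / 20.40% = 0.2214
β_Holloway = 0.553 × 46.65% / 20.40% = 1.2646
β_P = Σ w_i β_i = 0.23×0.1642 + 0.14×0.7568 + 0.24×1.4635 + 0.22×0.2214 + 0.17×1.2646 = 0.7586
MRP = 7.83% − 4.44% = 3.39%
E(R_P) = R_f + β_P × MRP = 4.44% + 0.7586 × 3.39% = 7.01%

7.01%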